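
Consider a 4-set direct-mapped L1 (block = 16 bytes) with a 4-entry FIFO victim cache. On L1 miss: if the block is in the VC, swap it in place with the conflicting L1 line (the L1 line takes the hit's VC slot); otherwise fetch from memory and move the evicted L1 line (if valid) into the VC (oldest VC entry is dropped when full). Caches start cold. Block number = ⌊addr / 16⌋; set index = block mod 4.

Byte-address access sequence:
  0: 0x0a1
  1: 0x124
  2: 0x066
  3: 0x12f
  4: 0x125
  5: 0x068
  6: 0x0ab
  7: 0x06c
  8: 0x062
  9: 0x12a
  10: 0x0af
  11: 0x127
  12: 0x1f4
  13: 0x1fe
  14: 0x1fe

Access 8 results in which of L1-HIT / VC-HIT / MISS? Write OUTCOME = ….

OUTCOME = L1-HIT

#0 0xa1→b10/s2 MISS; vc=[]
#1 0x124→b18/s2 MISS; vc=[10]
#2 0x66→b6/s2 MISS; vc=[10,18]
#3 0x12f→b18/s2 VC-HIT; vc=[10,6]
#4 0x125→b18/s2 L1-HIT; vc=[10,6]
#5 0x68→b6/s2 VC-HIT; vc=[10,18]
#6 0xab→b10/s2 VC-HIT; vc=[6,18]
#7 0x6c→b6/s2 VC-HIT; vc=[10,18]
#8 0x62→b6/s2 L1-HIT; vc=[10,18]
#9 0x12a→b18/s2 VC-HIT; vc=[10,6]
#10 0xaf→b10/s2 VC-HIT; vc=[18,6]
#11 0x127→b18/s2 VC-HIT; vc=[10,6]
#12 0x1f4→b31/s3 MISS; vc=[10,6]
#13 0x1fe→b31/s3 L1-HIT; vc=[10,6]
#14 0x1fe→b31/s3 L1-HIT; vc=[10,6]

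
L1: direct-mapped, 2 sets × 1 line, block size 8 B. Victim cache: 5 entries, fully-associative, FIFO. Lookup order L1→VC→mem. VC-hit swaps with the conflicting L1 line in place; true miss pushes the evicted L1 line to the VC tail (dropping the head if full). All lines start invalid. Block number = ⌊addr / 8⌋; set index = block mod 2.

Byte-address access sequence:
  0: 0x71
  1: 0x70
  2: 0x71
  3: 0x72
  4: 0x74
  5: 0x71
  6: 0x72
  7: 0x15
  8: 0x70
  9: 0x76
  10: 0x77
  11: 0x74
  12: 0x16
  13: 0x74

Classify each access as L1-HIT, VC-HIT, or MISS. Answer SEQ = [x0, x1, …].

SEQ = [MISS, L1-HIT, L1-HIT, L1-HIT, L1-HIT, L1-HIT, L1-HIT, MISS, VC-HIT, L1-HIT, L1-HIT, L1-HIT, VC-HIT, VC-HIT]

0: 0x71 (blk 14, set 0) → MISS  vc=[]
1: 0x70 (blk 14, set 0) → L1-HIT  vc=[]
2: 0x71 (blk 14, set 0) → L1-HIT  vc=[]
3: 0x72 (blk 14, set 0) → L1-HIT  vc=[]
4: 0x74 (blk 14, set 0) → L1-HIT  vc=[]
5: 0x71 (blk 14, set 0) → L1-HIT  vc=[]
6: 0x72 (blk 14, set 0) → L1-HIT  vc=[]
7: 0x15 (blk 2, set 0) → MISS  vc=[14]
8: 0x70 (blk 14, set 0) → VC-HIT  vc=[2]
9: 0x76 (blk 14, set 0) → L1-HIT  vc=[2]
10: 0x77 (blk 14, set 0) → L1-HIT  vc=[2]
11: 0x74 (blk 14, set 0) → L1-HIT  vc=[2]
12: 0x16 (blk 2, set 0) → VC-HIT  vc=[14]
13: 0x74 (blk 14, set 0) → VC-HIT  vc=[2]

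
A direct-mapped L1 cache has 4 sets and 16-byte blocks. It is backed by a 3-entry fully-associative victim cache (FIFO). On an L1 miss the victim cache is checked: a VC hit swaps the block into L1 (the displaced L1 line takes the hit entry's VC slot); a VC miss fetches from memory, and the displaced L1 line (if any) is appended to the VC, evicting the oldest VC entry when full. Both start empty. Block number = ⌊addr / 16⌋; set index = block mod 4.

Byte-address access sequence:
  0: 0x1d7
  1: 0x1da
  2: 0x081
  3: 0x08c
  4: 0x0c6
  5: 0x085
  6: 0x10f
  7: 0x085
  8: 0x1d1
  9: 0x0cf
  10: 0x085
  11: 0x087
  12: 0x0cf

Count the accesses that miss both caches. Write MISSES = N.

MISSES = 4

0: 0x1d7 (blk 29, set 1) → MISS  vc=[]
1: 0x1da (blk 29, set 1) → L1-HIT  vc=[]
2: 0x81 (blk 8, set 0) → MISS  vc=[]
3: 0x8c (blk 8, set 0) → L1-HIT  vc=[]
4: 0xc6 (blk 12, set 0) → MISS  vc=[8]
5: 0x85 (blk 8, set 0) → VC-HIT  vc=[12]
6: 0x10f (blk 16, set 0) → MISS  vc=[12, 8]
7: 0x85 (blk 8, set 0) → VC-HIT  vc=[12, 16]
8: 0x1d1 (blk 29, set 1) → L1-HIT  vc=[12, 16]
9: 0xcf (blk 12, set 0) → VC-HIT  vc=[8, 16]
10: 0x85 (blk 8, set 0) → VC-HIT  vc=[12, 16]
11: 0x87 (blk 8, set 0) → L1-HIT  vc=[12, 16]
12: 0xcf (blk 12, set 0) → VC-HIT  vc=[8, 16]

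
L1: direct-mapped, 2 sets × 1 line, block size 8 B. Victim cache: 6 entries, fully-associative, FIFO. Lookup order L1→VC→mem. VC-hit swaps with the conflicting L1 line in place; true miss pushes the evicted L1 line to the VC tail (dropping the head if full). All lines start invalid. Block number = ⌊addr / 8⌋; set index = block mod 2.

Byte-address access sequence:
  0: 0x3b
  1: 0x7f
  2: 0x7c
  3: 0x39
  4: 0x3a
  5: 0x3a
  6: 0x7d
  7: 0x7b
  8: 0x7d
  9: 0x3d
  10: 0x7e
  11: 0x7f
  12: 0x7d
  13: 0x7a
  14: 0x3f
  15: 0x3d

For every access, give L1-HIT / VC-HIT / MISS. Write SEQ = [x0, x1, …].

SEQ = [MISS, MISS, L1-HIT, VC-HIT, L1-HIT, L1-HIT, VC-HIT, L1-HIT, L1-HIT, VC-HIT, VC-HIT, L1-HIT, L1-HIT, L1-HIT, VC-HIT, L1-HIT]

#0 0x3b→b7/s1 MISS; vc=[]
#1 0x7f→b15/s1 MISS; vc=[7]
#2 0x7c→b15/s1 L1-HIT; vc=[7]
#3 0x39→b7/s1 VC-HIT; vc=[15]
#4 0x3a→b7/s1 L1-HIT; vc=[15]
#5 0x3a→b7/s1 L1-HIT; vc=[15]
#6 0x7d→b15/s1 VC-HIT; vc=[7]
#7 0x7b→b15/s1 L1-HIT; vc=[7]
#8 0x7d→b15/s1 L1-HIT; vc=[7]
#9 0x3d→b7/s1 VC-HIT; vc=[15]
#10 0x7e→b15/s1 VC-HIT; vc=[7]
#11 0x7f→b15/s1 L1-HIT; vc=[7]
#12 0x7d→b15/s1 L1-HIT; vc=[7]
#13 0x7a→b15/s1 L1-HIT; vc=[7]
#14 0x3f→b7/s1 VC-HIT; vc=[15]
#15 0x3d→b7/s1 L1-HIT; vc=[15]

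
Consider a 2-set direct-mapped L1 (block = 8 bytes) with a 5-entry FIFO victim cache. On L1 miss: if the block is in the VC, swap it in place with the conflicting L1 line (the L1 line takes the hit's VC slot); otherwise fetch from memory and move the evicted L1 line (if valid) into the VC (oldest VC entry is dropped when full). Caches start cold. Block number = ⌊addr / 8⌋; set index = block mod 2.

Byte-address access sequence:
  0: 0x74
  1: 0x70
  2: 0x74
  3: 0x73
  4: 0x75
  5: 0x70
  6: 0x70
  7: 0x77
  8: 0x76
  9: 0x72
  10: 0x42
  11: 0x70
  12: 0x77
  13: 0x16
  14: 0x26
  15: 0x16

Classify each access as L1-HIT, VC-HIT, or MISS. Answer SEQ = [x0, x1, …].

SEQ = [MISS, L1-HIT, L1-HIT, L1-HIT, L1-HIT, L1-HIT, L1-HIT, L1-HIT, L1-HIT, L1-HIT, MISS, VC-HIT, L1-HIT, MISS, MISS, VC-HIT]

#0 0x74→b14/s0 MISS; vc=[]
#1 0x70→b14/s0 L1-HIT; vc=[]
#2 0x74→b14/s0 L1-HIT; vc=[]
#3 0x73→b14/s0 L1-HIT; vc=[]
#4 0x75→b14/s0 L1-HIT; vc=[]
#5 0x70→b14/s0 L1-HIT; vc=[]
#6 0x70→b14/s0 L1-HIT; vc=[]
#7 0x77→b14/s0 L1-HIT; vc=[]
#8 0x76→b14/s0 L1-HIT; vc=[]
#9 0x72→b14/s0 L1-HIT; vc=[]
#10 0x42→b8/s0 MISS; vc=[14]
#11 0x70→b14/s0 VC-HIT; vc=[8]
#12 0x77→b14/s0 L1-HIT; vc=[8]
#13 0x16→b2/s0 MISS; vc=[8,14]
#14 0x26→b4/s0 MISS; vc=[8,14,2]
#15 0x16→b2/s0 VC-HIT; vc=[8,14,4]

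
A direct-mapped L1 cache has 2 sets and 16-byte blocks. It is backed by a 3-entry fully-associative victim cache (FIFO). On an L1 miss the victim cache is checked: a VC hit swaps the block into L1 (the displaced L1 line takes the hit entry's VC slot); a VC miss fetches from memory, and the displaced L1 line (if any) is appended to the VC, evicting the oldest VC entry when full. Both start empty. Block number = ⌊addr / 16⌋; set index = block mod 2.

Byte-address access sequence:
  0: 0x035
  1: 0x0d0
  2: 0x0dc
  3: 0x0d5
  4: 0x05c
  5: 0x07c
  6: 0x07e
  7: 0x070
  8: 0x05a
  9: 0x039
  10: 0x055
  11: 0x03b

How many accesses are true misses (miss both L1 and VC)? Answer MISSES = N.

#0 0x35→b3/s1 MISS; vc=[]
#1 0xd0→b13/s1 MISS; vc=[3]
#2 0xdc→b13/s1 L1-HIT; vc=[3]
#3 0xd5→b13/s1 L1-HIT; vc=[3]
#4 0x5c→b5/s1 MISS; vc=[3,13]
#5 0x7c→b7/s1 MISS; vc=[3,13,5]
#6 0x7e→b7/s1 L1-HIT; vc=[3,13,5]
#7 0x70→b7/s1 L1-HIT; vc=[3,13,5]
#8 0x5a→b5/s1 VC-HIT; vc=[3,13,7]
#9 0x39→b3/s1 VC-HIT; vc=[5,13,7]
#10 0x55→b5/s1 VC-HIT; vc=[3,13,7]
#11 0x3b→b3/s1 VC-HIT; vc=[5,13,7]

MISSES = 4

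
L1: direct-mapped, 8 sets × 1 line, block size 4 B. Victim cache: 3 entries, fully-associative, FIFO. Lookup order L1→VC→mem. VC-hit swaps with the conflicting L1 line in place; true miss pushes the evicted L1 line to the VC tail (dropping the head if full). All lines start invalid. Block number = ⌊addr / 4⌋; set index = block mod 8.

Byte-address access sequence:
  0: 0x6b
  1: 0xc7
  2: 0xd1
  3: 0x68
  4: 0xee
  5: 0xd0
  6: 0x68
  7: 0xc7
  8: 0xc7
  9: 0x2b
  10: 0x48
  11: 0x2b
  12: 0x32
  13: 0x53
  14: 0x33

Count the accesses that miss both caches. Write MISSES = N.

0: 0x6b (blk 26, set 2) → MISS  vc=[]
1: 0xc7 (blk 49, set 1) → MISS  vc=[]
2: 0xd1 (blk 52, set 4) → MISS  vc=[]
3: 0x68 (blk 26, set 2) → L1-HIT  vc=[]
4: 0xee (blk 59, set 3) → MISS  vc=[]
5: 0xd0 (blk 52, set 4) → L1-HIT  vc=[]
6: 0x68 (blk 26, set 2) → L1-HIT  vc=[]
7: 0xc7 (blk 49, set 1) → L1-HIT  vc=[]
8: 0xc7 (blk 49, set 1) → L1-HIT  vc=[]
9: 0x2b (blk 10, set 2) → MISS  vc=[26]
10: 0x48 (blk 18, set 2) → MISS  vc=[26, 10]
11: 0x2b (blk 10, set 2) → VC-HIT  vc=[26, 18]
12: 0x32 (blk 12, set 4) → MISS  vc=[26, 18, 52]
13: 0x53 (blk 20, set 4) → MISS  vc=[18, 52, 12]
14: 0x33 (blk 12, set 4) → VC-HIT  vc=[18, 52, 20]

MISSES = 8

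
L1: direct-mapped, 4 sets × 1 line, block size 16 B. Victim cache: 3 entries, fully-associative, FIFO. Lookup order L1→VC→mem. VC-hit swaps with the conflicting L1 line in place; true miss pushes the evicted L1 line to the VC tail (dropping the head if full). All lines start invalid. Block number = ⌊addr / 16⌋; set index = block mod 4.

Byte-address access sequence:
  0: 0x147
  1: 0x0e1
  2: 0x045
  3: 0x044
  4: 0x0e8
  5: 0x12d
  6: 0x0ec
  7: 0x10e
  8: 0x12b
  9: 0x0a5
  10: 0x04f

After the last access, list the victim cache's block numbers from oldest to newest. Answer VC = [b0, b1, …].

#0 0x147→b20/s0 MISS; vc=[]
#1 0xe1→b14/s2 MISS; vc=[]
#2 0x45→b4/s0 MISS; vc=[20]
#3 0x44→b4/s0 L1-HIT; vc=[20]
#4 0xe8→b14/s2 L1-HIT; vc=[20]
#5 0x12d→b18/s2 MISS; vc=[20,14]
#6 0xec→b14/s2 VC-HIT; vc=[20,18]
#7 0x10e→b16/s0 MISS; vc=[20,18,4]
#8 0x12b→b18/s2 VC-HIT; vc=[20,14,4]
#9 0xa5→b10/s2 MISS; vc=[14,4,18]
#10 0x4f→b4/s0 VC-HIT; vc=[14,16,18]

VC = [14, 16, 18]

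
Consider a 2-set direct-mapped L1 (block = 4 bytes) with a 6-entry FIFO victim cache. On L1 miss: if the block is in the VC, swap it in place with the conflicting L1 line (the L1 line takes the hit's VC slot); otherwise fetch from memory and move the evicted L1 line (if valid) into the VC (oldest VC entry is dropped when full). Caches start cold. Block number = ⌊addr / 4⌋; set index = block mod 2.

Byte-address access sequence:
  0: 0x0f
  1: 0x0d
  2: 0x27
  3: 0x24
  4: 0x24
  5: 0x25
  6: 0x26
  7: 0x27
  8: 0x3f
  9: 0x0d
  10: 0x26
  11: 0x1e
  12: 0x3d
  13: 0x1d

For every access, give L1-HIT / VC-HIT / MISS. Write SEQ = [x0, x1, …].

0: 0xf (blk 3, set 1) → MISS  vc=[]
1: 0xd (blk 3, set 1) → L1-HIT  vc=[]
2: 0x27 (blk 9, set 1) → MISS  vc=[3]
3: 0x24 (blk 9, set 1) → L1-HIT  vc=[3]
4: 0x24 (blk 9, set 1) → L1-HIT  vc=[3]
5: 0x25 (blk 9, set 1) → L1-HIT  vc=[3]
6: 0x26 (blk 9, set 1) → L1-HIT  vc=[3]
7: 0x27 (blk 9, set 1) → L1-HIT  vc=[3]
8: 0x3f (blk 15, set 1) → MISS  vc=[3, 9]
9: 0xd (blk 3, set 1) → VC-HIT  vc=[15, 9]
10: 0x26 (blk 9, set 1) → VC-HIT  vc=[15, 3]
11: 0x1e (blk 7, set 1) → MISS  vc=[15, 3, 9]
12: 0x3d (blk 15, set 1) → VC-HIT  vc=[7, 3, 9]
13: 0x1d (blk 7, set 1) → VC-HIT  vc=[15, 3, 9]

SEQ = [MISS, L1-HIT, MISS, L1-HIT, L1-HIT, L1-HIT, L1-HIT, L1-HIT, MISS, VC-HIT, VC-HIT, MISS, VC-HIT, VC-HIT]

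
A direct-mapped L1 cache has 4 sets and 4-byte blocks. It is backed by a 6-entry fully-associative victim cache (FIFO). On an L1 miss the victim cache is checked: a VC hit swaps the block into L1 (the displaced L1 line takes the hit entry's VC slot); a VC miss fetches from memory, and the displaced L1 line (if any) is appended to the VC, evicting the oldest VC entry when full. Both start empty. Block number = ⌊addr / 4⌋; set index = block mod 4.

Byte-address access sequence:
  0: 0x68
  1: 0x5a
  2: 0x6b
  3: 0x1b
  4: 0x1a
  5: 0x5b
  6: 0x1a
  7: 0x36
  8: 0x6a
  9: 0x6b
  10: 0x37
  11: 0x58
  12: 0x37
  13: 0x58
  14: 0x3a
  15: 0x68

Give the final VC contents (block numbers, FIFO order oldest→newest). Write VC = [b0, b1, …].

VC = [14, 6, 22]

#0 0x68→b26/s2 MISS; vc=[]
#1 0x5a→b22/s2 MISS; vc=[26]
#2 0x6b→b26/s2 VC-HIT; vc=[22]
#3 0x1b→b6/s2 MISS; vc=[22,26]
#4 0x1a→b6/s2 L1-HIT; vc=[22,26]
#5 0x5b→b22/s2 VC-HIT; vc=[6,26]
#6 0x1a→b6/s2 VC-HIT; vc=[22,26]
#7 0x36→b13/s1 MISS; vc=[22,26]
#8 0x6a→b26/s2 VC-HIT; vc=[22,6]
#9 0x6b→b26/s2 L1-HIT; vc=[22,6]
#10 0x37→b13/s1 L1-HIT; vc=[22,6]
#11 0x58→b22/s2 VC-HIT; vc=[26,6]
#12 0x37→b13/s1 L1-HIT; vc=[26,6]
#13 0x58→b22/s2 L1-HIT; vc=[26,6]
#14 0x3a→b14/s2 MISS; vc=[26,6,22]
#15 0x68→b26/s2 VC-HIT; vc=[14,6,22]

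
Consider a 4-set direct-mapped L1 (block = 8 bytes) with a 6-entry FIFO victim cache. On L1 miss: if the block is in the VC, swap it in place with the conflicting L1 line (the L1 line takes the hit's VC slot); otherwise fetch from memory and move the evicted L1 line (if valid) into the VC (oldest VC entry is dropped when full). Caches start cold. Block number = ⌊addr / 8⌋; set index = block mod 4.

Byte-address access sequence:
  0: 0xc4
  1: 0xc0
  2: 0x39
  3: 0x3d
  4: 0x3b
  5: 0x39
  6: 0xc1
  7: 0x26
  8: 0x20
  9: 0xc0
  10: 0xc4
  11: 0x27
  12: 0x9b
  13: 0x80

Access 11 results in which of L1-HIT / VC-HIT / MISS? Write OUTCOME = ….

#0 0xc4→b24/s0 MISS; vc=[]
#1 0xc0→b24/s0 L1-HIT; vc=[]
#2 0x39→b7/s3 MISS; vc=[]
#3 0x3d→b7/s3 L1-HIT; vc=[]
#4 0x3b→b7/s3 L1-HIT; vc=[]
#5 0x39→b7/s3 L1-HIT; vc=[]
#6 0xc1→b24/s0 L1-HIT; vc=[]
#7 0x26→b4/s0 MISS; vc=[24]
#8 0x20→b4/s0 L1-HIT; vc=[24]
#9 0xc0→b24/s0 VC-HIT; vc=[4]
#10 0xc4→b24/s0 L1-HIT; vc=[4]
#11 0x27→b4/s0 VC-HIT; vc=[24]
#12 0x9b→b19/s3 MISS; vc=[24,7]
#13 0x80→b16/s0 MISS; vc=[24,7,4]

OUTCOME = VC-HIT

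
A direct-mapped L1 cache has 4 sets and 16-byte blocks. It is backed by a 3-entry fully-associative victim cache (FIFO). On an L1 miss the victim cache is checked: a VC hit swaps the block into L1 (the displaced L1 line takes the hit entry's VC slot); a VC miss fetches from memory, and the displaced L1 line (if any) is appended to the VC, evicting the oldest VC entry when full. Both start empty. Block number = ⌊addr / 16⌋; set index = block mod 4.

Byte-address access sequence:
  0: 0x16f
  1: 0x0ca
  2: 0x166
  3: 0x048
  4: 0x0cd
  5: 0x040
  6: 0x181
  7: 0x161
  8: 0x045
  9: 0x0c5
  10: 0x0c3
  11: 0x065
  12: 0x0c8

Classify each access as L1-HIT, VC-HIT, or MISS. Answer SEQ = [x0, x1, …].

SEQ = [MISS, MISS, L1-HIT, MISS, VC-HIT, VC-HIT, MISS, L1-HIT, VC-HIT, VC-HIT, L1-HIT, MISS, L1-HIT]

0: 0x16f (blk 22, set 2) → MISS  vc=[]
1: 0xca (blk 12, set 0) → MISS  vc=[]
2: 0x166 (blk 22, set 2) → L1-HIT  vc=[]
3: 0x48 (blk 4, set 0) → MISS  vc=[12]
4: 0xcd (blk 12, set 0) → VC-HIT  vc=[4]
5: 0x40 (blk 4, set 0) → VC-HIT  vc=[12]
6: 0x181 (blk 24, set 0) → MISS  vc=[12, 4]
7: 0x161 (blk 22, set 2) → L1-HIT  vc=[12, 4]
8: 0x45 (blk 4, set 0) → VC-HIT  vc=[12, 24]
9: 0xc5 (blk 12, set 0) → VC-HIT  vc=[4, 24]
10: 0xc3 (blk 12, set 0) → L1-HIT  vc=[4, 24]
11: 0x65 (blk 6, set 2) → MISS  vc=[4, 24, 22]
12: 0xc8 (blk 12, set 0) → L1-HIT  vc=[4, 24, 22]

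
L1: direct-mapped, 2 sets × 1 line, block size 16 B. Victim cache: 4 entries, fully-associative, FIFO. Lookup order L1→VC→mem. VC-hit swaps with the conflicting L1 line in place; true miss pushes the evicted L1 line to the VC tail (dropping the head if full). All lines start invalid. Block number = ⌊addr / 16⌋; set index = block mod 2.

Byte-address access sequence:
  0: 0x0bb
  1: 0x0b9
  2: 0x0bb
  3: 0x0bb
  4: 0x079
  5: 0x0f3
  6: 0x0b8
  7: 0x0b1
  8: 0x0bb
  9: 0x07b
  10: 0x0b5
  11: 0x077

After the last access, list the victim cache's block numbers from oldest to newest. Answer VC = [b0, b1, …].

#0 0xbb→b11/s1 MISS; vc=[]
#1 0xb9→b11/s1 L1-HIT; vc=[]
#2 0xbb→b11/s1 L1-HIT; vc=[]
#3 0xbb→b11/s1 L1-HIT; vc=[]
#4 0x79→b7/s1 MISS; vc=[11]
#5 0xf3→b15/s1 MISS; vc=[11,7]
#6 0xb8→b11/s1 VC-HIT; vc=[15,7]
#7 0xb1→b11/s1 L1-HIT; vc=[15,7]
#8 0xbb→b11/s1 L1-HIT; vc=[15,7]
#9 0x7b→b7/s1 VC-HIT; vc=[15,11]
#10 0xb5→b11/s1 VC-HIT; vc=[15,7]
#11 0x77→b7/s1 VC-HIT; vc=[15,11]

VC = [15, 11]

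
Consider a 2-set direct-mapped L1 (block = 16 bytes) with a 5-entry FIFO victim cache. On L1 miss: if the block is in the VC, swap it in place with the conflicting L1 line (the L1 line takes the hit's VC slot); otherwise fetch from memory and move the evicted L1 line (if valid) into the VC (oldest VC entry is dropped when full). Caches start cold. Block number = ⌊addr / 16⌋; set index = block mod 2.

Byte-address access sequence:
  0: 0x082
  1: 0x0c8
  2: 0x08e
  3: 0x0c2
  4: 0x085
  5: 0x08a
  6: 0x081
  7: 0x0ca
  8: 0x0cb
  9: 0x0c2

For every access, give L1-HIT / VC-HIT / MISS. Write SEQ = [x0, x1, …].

#0 0x82→b8/s0 MISS; vc=[]
#1 0xc8→b12/s0 MISS; vc=[8]
#2 0x8e→b8/s0 VC-HIT; vc=[12]
#3 0xc2→b12/s0 VC-HIT; vc=[8]
#4 0x85→b8/s0 VC-HIT; vc=[12]
#5 0x8a→b8/s0 L1-HIT; vc=[12]
#6 0x81→b8/s0 L1-HIT; vc=[12]
#7 0xca→b12/s0 VC-HIT; vc=[8]
#8 0xcb→b12/s0 L1-HIT; vc=[8]
#9 0xc2→b12/s0 L1-HIT; vc=[8]

SEQ = [MISS, MISS, VC-HIT, VC-HIT, VC-HIT, L1-HIT, L1-HIT, VC-HIT, L1-HIT, L1-HIT]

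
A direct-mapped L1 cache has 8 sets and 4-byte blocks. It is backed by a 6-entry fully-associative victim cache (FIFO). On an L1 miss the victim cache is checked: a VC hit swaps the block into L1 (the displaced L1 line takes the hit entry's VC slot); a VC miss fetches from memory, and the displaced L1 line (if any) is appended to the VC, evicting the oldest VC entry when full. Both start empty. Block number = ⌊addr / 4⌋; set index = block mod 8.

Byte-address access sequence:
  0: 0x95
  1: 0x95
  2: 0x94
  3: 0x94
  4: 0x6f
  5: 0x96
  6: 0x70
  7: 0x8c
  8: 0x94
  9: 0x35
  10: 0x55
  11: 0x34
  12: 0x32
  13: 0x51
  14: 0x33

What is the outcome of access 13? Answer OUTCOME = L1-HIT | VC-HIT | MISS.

0: 0x95 (blk 37, set 5) → MISS  vc=[]
1: 0x95 (blk 37, set 5) → L1-HIT  vc=[]
2: 0x94 (blk 37, set 5) → L1-HIT  vc=[]
3: 0x94 (blk 37, set 5) → L1-HIT  vc=[]
4: 0x6f (blk 27, set 3) → MISS  vc=[]
5: 0x96 (blk 37, set 5) → L1-HIT  vc=[]
6: 0x70 (blk 28, set 4) → MISS  vc=[]
7: 0x8c (blk 35, set 3) → MISS  vc=[27]
8: 0x94 (blk 37, set 5) → L1-HIT  vc=[27]
9: 0x35 (blk 13, set 5) → MISS  vc=[27, 37]
10: 0x55 (blk 21, set 5) → MISS  vc=[27, 37, 13]
11: 0x34 (blk 13, set 5) → VC-HIT  vc=[27, 37, 21]
12: 0x32 (blk 12, set 4) → MISS  vc=[27, 37, 21, 28]
13: 0x51 (blk 20, set 4) → MISS  vc=[27, 37, 21, 28, 12]
14: 0x33 (blk 12, set 4) → VC-HIT  vc=[27, 37, 21, 28, 20]

OUTCOME = MISS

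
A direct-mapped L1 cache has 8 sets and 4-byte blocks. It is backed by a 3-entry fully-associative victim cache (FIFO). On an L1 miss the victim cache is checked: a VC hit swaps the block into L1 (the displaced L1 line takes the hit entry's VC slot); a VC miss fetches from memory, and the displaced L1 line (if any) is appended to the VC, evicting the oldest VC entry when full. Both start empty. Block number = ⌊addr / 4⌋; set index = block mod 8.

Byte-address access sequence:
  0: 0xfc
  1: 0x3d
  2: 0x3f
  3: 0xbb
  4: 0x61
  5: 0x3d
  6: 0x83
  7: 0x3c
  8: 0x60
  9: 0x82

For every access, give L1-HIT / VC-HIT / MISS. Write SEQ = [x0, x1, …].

0: 0xfc (blk 63, set 7) → MISS  vc=[]
1: 0x3d (blk 15, set 7) → MISS  vc=[63]
2: 0x3f (blk 15, set 7) → L1-HIT  vc=[63]
3: 0xbb (blk 46, set 6) → MISS  vc=[63]
4: 0x61 (blk 24, set 0) → MISS  vc=[63]
5: 0x3d (blk 15, set 7) → L1-HIT  vc=[63]
6: 0x83 (blk 32, set 0) → MISS  vc=[63, 24]
7: 0x3c (blk 15, set 7) → L1-HIT  vc=[63, 24]
8: 0x60 (blk 24, set 0) → VC-HIT  vc=[63, 32]
9: 0x82 (blk 32, set 0) → VC-HIT  vc=[63, 24]

SEQ = [MISS, MISS, L1-HIT, MISS, MISS, L1-HIT, MISS, L1-HIT, VC-HIT, VC-HIT]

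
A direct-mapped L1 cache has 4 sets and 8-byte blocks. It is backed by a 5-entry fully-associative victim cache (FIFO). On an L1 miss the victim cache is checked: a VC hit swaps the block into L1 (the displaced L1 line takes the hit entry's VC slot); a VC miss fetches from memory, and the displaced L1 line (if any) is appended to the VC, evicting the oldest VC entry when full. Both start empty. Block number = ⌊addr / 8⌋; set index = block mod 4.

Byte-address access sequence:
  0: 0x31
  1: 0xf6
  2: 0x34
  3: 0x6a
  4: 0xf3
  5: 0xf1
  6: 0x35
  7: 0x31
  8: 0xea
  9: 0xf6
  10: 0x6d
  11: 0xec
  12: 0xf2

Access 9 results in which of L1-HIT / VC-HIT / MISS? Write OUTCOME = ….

OUTCOME = VC-HIT

#0 0x31→b6/s2 MISS; vc=[]
#1 0xf6→b30/s2 MISS; vc=[6]
#2 0x34→b6/s2 VC-HIT; vc=[30]
#3 0x6a→b13/s1 MISS; vc=[30]
#4 0xf3→b30/s2 VC-HIT; vc=[6]
#5 0xf1→b30/s2 L1-HIT; vc=[6]
#6 0x35→b6/s2 VC-HIT; vc=[30]
#7 0x31→b6/s2 L1-HIT; vc=[30]
#8 0xea→b29/s1 MISS; vc=[30,13]
#9 0xf6→b30/s2 VC-HIT; vc=[6,13]
#10 0x6d→b13/s1 VC-HIT; vc=[6,29]
#11 0xec→b29/s1 VC-HIT; vc=[6,13]
#12 0xf2→b30/s2 L1-HIT; vc=[6,13]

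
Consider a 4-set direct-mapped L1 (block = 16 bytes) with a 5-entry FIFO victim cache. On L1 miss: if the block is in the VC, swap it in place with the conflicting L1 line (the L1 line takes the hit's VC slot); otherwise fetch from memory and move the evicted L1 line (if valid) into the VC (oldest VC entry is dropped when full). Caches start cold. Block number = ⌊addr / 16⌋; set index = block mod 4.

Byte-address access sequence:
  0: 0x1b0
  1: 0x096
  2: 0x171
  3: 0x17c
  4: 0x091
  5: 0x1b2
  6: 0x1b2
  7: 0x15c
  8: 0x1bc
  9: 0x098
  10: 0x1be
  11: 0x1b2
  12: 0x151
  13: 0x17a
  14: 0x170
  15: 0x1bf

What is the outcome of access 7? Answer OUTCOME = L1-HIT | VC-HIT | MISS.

OUTCOME = MISS

#0 0x1b0→b27/s3 MISS; vc=[]
#1 0x96→b9/s1 MISS; vc=[]
#2 0x171→b23/s3 MISS; vc=[27]
#3 0x17c→b23/s3 L1-HIT; vc=[27]
#4 0x91→b9/s1 L1-HIT; vc=[27]
#5 0x1b2→b27/s3 VC-HIT; vc=[23]
#6 0x1b2→b27/s3 L1-HIT; vc=[23]
#7 0x15c→b21/s1 MISS; vc=[23,9]
#8 0x1bc→b27/s3 L1-HIT; vc=[23,9]
#9 0x98→b9/s1 VC-HIT; vc=[23,21]
#10 0x1be→b27/s3 L1-HIT; vc=[23,21]
#11 0x1b2→b27/s3 L1-HIT; vc=[23,21]
#12 0x151→b21/s1 VC-HIT; vc=[23,9]
#13 0x17a→b23/s3 VC-HIT; vc=[27,9]
#14 0x170→b23/s3 L1-HIT; vc=[27,9]
#15 0x1bf→b27/s3 VC-HIT; vc=[23,9]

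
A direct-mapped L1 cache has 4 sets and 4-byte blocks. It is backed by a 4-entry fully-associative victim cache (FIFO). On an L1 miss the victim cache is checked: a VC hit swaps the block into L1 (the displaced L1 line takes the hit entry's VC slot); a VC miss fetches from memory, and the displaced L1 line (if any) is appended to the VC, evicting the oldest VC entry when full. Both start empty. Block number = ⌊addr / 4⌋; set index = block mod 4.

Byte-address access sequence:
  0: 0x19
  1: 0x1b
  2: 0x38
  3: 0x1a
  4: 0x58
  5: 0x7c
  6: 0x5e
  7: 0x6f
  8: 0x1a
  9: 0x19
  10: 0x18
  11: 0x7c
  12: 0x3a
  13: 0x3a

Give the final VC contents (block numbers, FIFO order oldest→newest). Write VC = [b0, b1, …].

0: 0x19 (blk 6, set 2) → MISS  vc=[]
1: 0x1b (blk 6, set 2) → L1-HIT  vc=[]
2: 0x38 (blk 14, set 2) → MISS  vc=[6]
3: 0x1a (blk 6, set 2) → VC-HIT  vc=[14]
4: 0x58 (blk 22, set 2) → MISS  vc=[14, 6]
5: 0x7c (blk 31, set 3) → MISS  vc=[14, 6]
6: 0x5e (blk 23, set 3) → MISS  vc=[14, 6, 31]
7: 0x6f (blk 27, set 3) → MISS  vc=[14, 6, 31, 23]
8: 0x1a (blk 6, set 2) → VC-HIT  vc=[14, 22, 31, 23]
9: 0x19 (blk 6, set 2) → L1-HIT  vc=[14, 22, 31, 23]
10: 0x18 (blk 6, set 2) → L1-HIT  vc=[14, 22, 31, 23]
11: 0x7c (blk 31, set 3) → VC-HIT  vc=[14, 22, 27, 23]
12: 0x3a (blk 14, set 2) → VC-HIT  vc=[6, 22, 27, 23]
13: 0x3a (blk 14, set 2) → L1-HIT  vc=[6, 22, 27, 23]

VC = [6, 22, 27, 23]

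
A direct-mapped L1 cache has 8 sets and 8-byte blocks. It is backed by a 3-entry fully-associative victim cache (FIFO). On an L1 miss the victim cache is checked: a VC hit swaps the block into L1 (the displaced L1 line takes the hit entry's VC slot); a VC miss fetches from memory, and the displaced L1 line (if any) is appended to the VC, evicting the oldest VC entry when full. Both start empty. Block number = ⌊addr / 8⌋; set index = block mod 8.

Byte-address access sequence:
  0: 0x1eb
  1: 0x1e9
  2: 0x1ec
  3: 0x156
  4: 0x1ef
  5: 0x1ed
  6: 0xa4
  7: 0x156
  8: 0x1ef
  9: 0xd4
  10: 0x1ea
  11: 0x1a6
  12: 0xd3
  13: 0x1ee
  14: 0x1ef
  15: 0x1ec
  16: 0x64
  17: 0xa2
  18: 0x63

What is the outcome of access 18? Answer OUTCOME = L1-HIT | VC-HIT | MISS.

OUTCOME = VC-HIT

0: 0x1eb (blk 61, set 5) → MISS  vc=[]
1: 0x1e9 (blk 61, set 5) → L1-HIT  vc=[]
2: 0x1ec (blk 61, set 5) → L1-HIT  vc=[]
3: 0x156 (blk 42, set 2) → MISS  vc=[]
4: 0x1ef (blk 61, set 5) → L1-HIT  vc=[]
5: 0x1ed (blk 61, set 5) → L1-HIT  vc=[]
6: 0xa4 (blk 20, set 4) → MISS  vc=[]
7: 0x156 (blk 42, set 2) → L1-HIT  vc=[]
8: 0x1ef (blk 61, set 5) → L1-HIT  vc=[]
9: 0xd4 (blk 26, set 2) → MISS  vc=[42]
10: 0x1ea (blk 61, set 5) → L1-HIT  vc=[42]
11: 0x1a6 (blk 52, set 4) → MISS  vc=[42, 20]
12: 0xd3 (blk 26, set 2) → L1-HIT  vc=[42, 20]
13: 0x1ee (blk 61, set 5) → L1-HIT  vc=[42, 20]
14: 0x1ef (blk 61, set 5) → L1-HIT  vc=[42, 20]
15: 0x1ec (blk 61, set 5) → L1-HIT  vc=[42, 20]
16: 0x64 (blk 12, set 4) → MISS  vc=[42, 20, 52]
17: 0xa2 (blk 20, set 4) → VC-HIT  vc=[42, 12, 52]
18: 0x63 (blk 12, set 4) → VC-HIT  vc=[42, 20, 52]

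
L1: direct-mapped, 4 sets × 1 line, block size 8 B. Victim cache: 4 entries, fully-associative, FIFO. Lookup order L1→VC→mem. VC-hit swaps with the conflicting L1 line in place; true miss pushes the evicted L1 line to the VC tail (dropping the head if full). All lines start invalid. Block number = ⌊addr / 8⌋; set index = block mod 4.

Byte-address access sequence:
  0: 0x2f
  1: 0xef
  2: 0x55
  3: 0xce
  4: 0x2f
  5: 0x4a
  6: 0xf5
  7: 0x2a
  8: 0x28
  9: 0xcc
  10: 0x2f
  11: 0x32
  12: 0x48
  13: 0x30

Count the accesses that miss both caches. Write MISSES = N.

MISSES = 7

#0 0x2f→b5/s1 MISS; vc=[]
#1 0xef→b29/s1 MISS; vc=[5]
#2 0x55→b10/s2 MISS; vc=[5]
#3 0xce→b25/s1 MISS; vc=[5,29]
#4 0x2f→b5/s1 VC-HIT; vc=[25,29]
#5 0x4a→b9/s1 MISS; vc=[25,29,5]
#6 0xf5→b30/s2 MISS; vc=[25,29,5,10]
#7 0x2a→b5/s1 VC-HIT; vc=[25,29,9,10]
#8 0x28→b5/s1 L1-HIT; vc=[25,29,9,10]
#9 0xcc→b25/s1 VC-HIT; vc=[5,29,9,10]
#10 0x2f→b5/s1 VC-HIT; vc=[25,29,9,10]
#11 0x32→b6/s2 MISS; vc=[29,9,10,30]
#12 0x48→b9/s1 VC-HIT; vc=[29,5,10,30]
#13 0x30→b6/s2 L1-HIT; vc=[29,5,10,30]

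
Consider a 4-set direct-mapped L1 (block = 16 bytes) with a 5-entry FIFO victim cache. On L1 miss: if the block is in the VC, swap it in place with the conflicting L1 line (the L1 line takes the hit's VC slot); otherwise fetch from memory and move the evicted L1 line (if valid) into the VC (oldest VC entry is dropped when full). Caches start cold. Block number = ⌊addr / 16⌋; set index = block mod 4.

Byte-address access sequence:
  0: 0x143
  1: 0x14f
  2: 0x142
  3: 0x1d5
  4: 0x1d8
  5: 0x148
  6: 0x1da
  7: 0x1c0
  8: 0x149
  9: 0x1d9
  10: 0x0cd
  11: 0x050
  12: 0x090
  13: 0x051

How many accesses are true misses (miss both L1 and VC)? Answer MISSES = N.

0: 0x143 (blk 20, set 0) → MISS  vc=[]
1: 0x14f (blk 20, set 0) → L1-HIT  vc=[]
2: 0x142 (blk 20, set 0) → L1-HIT  vc=[]
3: 0x1d5 (blk 29, set 1) → MISS  vc=[]
4: 0x1d8 (blk 29, set 1) → L1-HIT  vc=[]
5: 0x148 (blk 20, set 0) → L1-HIT  vc=[]
6: 0x1da (blk 29, set 1) → L1-HIT  vc=[]
7: 0x1c0 (blk 28, set 0) → MISS  vc=[20]
8: 0x149 (blk 20, set 0) → VC-HIT  vc=[28]
9: 0x1d9 (blk 29, set 1) → L1-HIT  vc=[28]
10: 0xcd (blk 12, set 0) → MISS  vc=[28, 20]
11: 0x50 (blk 5, set 1) → MISS  vc=[28, 20, 29]
12: 0x90 (blk 9, set 1) → MISS  vc=[28, 20, 29, 5]
13: 0x51 (blk 5, set 1) → VC-HIT  vc=[28, 20, 29, 9]

MISSES = 6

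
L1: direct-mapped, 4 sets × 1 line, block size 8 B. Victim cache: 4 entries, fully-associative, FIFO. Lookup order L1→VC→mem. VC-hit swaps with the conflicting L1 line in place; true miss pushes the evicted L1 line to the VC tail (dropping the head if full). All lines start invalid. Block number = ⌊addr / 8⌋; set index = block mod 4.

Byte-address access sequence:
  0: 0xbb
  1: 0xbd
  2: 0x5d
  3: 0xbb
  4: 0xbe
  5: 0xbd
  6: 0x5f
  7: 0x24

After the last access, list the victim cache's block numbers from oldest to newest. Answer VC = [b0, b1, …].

VC = [23]

  [0] addr=0xbb blk=23 s=3: MISS | VC []
  [1] addr=0xbd blk=23 s=3: L1-HIT | VC []
  [2] addr=0x5d blk=11 s=3: MISS | VC [23]
  [3] addr=0xbb blk=23 s=3: VC-HIT | VC [11]
  [4] addr=0xbe blk=23 s=3: L1-HIT | VC [11]
  [5] addr=0xbd blk=23 s=3: L1-HIT | VC [11]
  [6] addr=0x5f blk=11 s=3: VC-HIT | VC [23]
  [7] addr=0x24 blk=4 s=0: MISS | VC [23]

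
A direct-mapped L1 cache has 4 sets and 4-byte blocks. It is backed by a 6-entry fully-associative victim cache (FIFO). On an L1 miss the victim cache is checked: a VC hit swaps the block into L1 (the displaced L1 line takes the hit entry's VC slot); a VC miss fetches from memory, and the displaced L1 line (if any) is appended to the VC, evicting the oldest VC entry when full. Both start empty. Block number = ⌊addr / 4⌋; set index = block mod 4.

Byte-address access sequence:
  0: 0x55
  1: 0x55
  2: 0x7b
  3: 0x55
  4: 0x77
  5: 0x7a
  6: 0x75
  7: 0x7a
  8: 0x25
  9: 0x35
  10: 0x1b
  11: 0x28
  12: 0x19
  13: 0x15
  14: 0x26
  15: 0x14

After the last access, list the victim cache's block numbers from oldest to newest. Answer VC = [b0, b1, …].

0: 0x55 (blk 21, set 1) → MISS  vc=[]
1: 0x55 (blk 21, set 1) → L1-HIT  vc=[]
2: 0x7b (blk 30, set 2) → MISS  vc=[]
3: 0x55 (blk 21, set 1) → L1-HIT  vc=[]
4: 0x77 (blk 29, set 1) → MISS  vc=[21]
5: 0x7a (blk 30, set 2) → L1-HIT  vc=[21]
6: 0x75 (blk 29, set 1) → L1-HIT  vc=[21]
7: 0x7a (blk 30, set 2) → L1-HIT  vc=[21]
8: 0x25 (blk 9, set 1) → MISS  vc=[21, 29]
9: 0x35 (blk 13, set 1) → MISS  vc=[21, 29, 9]
10: 0x1b (blk 6, set 2) → MISS  vc=[21, 29, 9, 30]
11: 0x28 (blk 10, set 2) → MISS  vc=[21, 29, 9, 30, 6]
12: 0x19 (blk 6, set 2) → VC-HIT  vc=[21, 29, 9, 30, 10]
13: 0x15 (blk 5, set 1) → MISS  vc=[21, 29, 9, 30, 10, 13]
14: 0x26 (blk 9, set 1) → VC-HIT  vc=[21, 29, 5, 30, 10, 13]
15: 0x14 (blk 5, set 1) → VC-HIT  vc=[21, 29, 9, 30, 10, 13]

VC = [21, 29, 9, 30, 10, 13]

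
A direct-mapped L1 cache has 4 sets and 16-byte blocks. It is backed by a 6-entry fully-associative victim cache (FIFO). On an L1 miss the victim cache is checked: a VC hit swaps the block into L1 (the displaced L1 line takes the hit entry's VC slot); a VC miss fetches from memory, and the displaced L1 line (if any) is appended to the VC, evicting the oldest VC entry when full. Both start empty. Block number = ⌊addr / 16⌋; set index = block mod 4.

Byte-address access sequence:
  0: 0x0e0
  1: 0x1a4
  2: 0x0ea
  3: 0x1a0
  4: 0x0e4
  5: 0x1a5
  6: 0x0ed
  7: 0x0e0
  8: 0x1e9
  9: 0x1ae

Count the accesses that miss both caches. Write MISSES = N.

MISSES = 3

  [0] addr=0xe0 blk=14 s=2: MISS | VC []
  [1] addr=0x1a4 blk=26 s=2: MISS | VC [14]
  [2] addr=0xea blk=14 s=2: VC-HIT | VC [26]
  [3] addr=0x1a0 blk=26 s=2: VC-HIT | VC [14]
  [4] addr=0xe4 blk=14 s=2: VC-HIT | VC [26]
  [5] addr=0x1a5 blk=26 s=2: VC-HIT | VC [14]
  [6] addr=0xed blk=14 s=2: VC-HIT | VC [26]
  [7] addr=0xe0 blk=14 s=2: L1-HIT | VC [26]
  [8] addr=0x1e9 blk=30 s=2: MISS | VC [26, 14]
  [9] addr=0x1ae blk=26 s=2: VC-HIT | VC [30, 14]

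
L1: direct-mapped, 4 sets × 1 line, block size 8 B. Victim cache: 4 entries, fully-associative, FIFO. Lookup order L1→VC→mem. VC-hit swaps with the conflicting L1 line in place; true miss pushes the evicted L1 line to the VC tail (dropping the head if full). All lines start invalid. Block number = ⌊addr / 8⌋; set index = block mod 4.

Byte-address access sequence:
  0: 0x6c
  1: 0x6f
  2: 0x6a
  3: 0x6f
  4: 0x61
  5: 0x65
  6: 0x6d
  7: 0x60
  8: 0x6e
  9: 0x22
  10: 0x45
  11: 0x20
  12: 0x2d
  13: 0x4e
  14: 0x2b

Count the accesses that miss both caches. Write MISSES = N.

MISSES = 6

  [0] addr=0x6c blk=13 s=1: MISS | VC []
  [1] addr=0x6f blk=13 s=1: L1-HIT | VC []
  [2] addr=0x6a blk=13 s=1: L1-HIT | VC []
  [3] addr=0x6f blk=13 s=1: L1-HIT | VC []
  [4] addr=0x61 blk=12 s=0: MISS | VC []
  [5] addr=0x65 blk=12 s=0: L1-HIT | VC []
  [6] addr=0x6d blk=13 s=1: L1-HIT | VC []
  [7] addr=0x60 blk=12 s=0: L1-HIT | VC []
  [8] addr=0x6e blk=13 s=1: L1-HIT | VC []
  [9] addr=0x22 blk=4 s=0: MISS | VC [12]
  [10] addr=0x45 blk=8 s=0: MISS | VC [12, 4]
  [11] addr=0x20 blk=4 s=0: VC-HIT | VC [12, 8]
  [12] addr=0x2d blk=5 s=1: MISS | VC [12, 8, 13]
  [13] addr=0x4e blk=9 s=1: MISS | VC [12, 8, 13, 5]
  [14] addr=0x2b blk=5 s=1: VC-HIT | VC [12, 8, 13, 9]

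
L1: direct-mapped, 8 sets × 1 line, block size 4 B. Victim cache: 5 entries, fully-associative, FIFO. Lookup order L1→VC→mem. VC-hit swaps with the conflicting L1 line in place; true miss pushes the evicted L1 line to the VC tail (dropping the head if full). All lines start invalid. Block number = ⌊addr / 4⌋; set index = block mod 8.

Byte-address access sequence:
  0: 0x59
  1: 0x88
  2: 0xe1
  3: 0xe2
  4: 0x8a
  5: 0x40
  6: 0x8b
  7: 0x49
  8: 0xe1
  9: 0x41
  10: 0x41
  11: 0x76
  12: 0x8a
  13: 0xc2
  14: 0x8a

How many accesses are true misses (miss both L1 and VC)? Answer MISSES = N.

MISSES = 7

0: 0x59 (blk 22, set 6) → MISS  vc=[]
1: 0x88 (blk 34, set 2) → MISS  vc=[]
2: 0xe1 (blk 56, set 0) → MISS  vc=[]
3: 0xe2 (blk 56, set 0) → L1-HIT  vc=[]
4: 0x8a (blk 34, set 2) → L1-HIT  vc=[]
5: 0x40 (blk 16, set 0) → MISS  vc=[56]
6: 0x8b (blk 34, set 2) → L1-HIT  vc=[56]
7: 0x49 (blk 18, set 2) → MISS  vc=[56, 34]
8: 0xe1 (blk 56, set 0) → VC-HIT  vc=[16, 34]
9: 0x41 (blk 16, set 0) → VC-HIT  vc=[56, 34]
10: 0x41 (blk 16, set 0) → L1-HIT  vc=[56, 34]
11: 0x76 (blk 29, set 5) → MISS  vc=[56, 34]
12: 0x8a (blk 34, set 2) → VC-HIT  vc=[56, 18]
13: 0xc2 (blk 48, set 0) → MISS  vc=[56, 18, 16]
14: 0x8a (blk 34, set 2) → L1-HIT  vc=[56, 18, 16]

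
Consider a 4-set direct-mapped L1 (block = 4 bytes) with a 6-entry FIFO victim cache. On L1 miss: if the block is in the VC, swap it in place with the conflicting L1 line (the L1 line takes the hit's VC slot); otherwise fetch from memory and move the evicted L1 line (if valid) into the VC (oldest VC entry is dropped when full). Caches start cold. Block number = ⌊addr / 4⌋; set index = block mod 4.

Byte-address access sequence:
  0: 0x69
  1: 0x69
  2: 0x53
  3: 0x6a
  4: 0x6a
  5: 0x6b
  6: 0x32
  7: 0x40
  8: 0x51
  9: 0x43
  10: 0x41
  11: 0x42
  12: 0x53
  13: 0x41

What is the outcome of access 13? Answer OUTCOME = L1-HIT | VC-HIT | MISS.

#0 0x69→b26/s2 MISS; vc=[]
#1 0x69→b26/s2 L1-HIT; vc=[]
#2 0x53→b20/s0 MISS; vc=[]
#3 0x6a→b26/s2 L1-HIT; vc=[]
#4 0x6a→b26/s2 L1-HIT; vc=[]
#5 0x6b→b26/s2 L1-HIT; vc=[]
#6 0x32→b12/s0 MISS; vc=[20]
#7 0x40→b16/s0 MISS; vc=[20,12]
#8 0x51→b20/s0 VC-HIT; vc=[16,12]
#9 0x43→b16/s0 VC-HIT; vc=[20,12]
#10 0x41→b16/s0 L1-HIT; vc=[20,12]
#11 0x42→b16/s0 L1-HIT; vc=[20,12]
#12 0x53→b20/s0 VC-HIT; vc=[16,12]
#13 0x41→b16/s0 VC-HIT; vc=[20,12]

OUTCOME = VC-HIT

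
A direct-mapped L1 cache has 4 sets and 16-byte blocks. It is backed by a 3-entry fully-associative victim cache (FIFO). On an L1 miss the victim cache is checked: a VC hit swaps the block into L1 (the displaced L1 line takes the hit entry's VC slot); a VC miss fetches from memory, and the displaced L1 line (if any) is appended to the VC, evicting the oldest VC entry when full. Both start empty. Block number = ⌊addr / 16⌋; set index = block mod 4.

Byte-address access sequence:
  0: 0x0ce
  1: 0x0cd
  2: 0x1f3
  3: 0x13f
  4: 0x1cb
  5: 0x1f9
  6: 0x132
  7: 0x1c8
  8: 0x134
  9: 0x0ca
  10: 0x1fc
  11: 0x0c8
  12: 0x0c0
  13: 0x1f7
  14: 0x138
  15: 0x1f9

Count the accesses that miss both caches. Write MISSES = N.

MISSES = 4

0: 0xce (blk 12, set 0) → MISS  vc=[]
1: 0xcd (blk 12, set 0) → L1-HIT  vc=[]
2: 0x1f3 (blk 31, set 3) → MISS  vc=[]
3: 0x13f (blk 19, set 3) → MISS  vc=[31]
4: 0x1cb (blk 28, set 0) → MISS  vc=[31, 12]
5: 0x1f9 (blk 31, set 3) → VC-HIT  vc=[19, 12]
6: 0x132 (blk 19, set 3) → VC-HIT  vc=[31, 12]
7: 0x1c8 (blk 28, set 0) → L1-HIT  vc=[31, 12]
8: 0x134 (blk 19, set 3) → L1-HIT  vc=[31, 12]
9: 0xca (blk 12, set 0) → VC-HIT  vc=[31, 28]
10: 0x1fc (blk 31, set 3) → VC-HIT  vc=[19, 28]
11: 0xc8 (blk 12, set 0) → L1-HIT  vc=[19, 28]
12: 0xc0 (blk 12, set 0) → L1-HIT  vc=[19, 28]
13: 0x1f7 (blk 31, set 3) → L1-HIT  vc=[19, 28]
14: 0x138 (blk 19, set 3) → VC-HIT  vc=[31, 28]
15: 0x1f9 (blk 31, set 3) → VC-HIT  vc=[19, 28]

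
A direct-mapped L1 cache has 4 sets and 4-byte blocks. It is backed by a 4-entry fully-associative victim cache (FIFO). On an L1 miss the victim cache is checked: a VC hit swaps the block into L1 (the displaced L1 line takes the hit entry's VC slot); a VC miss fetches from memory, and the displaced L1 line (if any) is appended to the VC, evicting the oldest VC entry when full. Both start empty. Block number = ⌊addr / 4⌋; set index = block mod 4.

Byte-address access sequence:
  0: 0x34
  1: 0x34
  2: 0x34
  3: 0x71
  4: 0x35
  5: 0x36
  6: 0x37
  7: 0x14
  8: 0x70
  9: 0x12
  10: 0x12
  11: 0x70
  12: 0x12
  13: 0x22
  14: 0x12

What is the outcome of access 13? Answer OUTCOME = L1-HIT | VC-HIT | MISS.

OUTCOME = MISS

  [0] addr=0x34 blk=13 s=1: MISS | VC []
  [1] addr=0x34 blk=13 s=1: L1-HIT | VC []
  [2] addr=0x34 blk=13 s=1: L1-HIT | VC []
  [3] addr=0x71 blk=28 s=0: MISS | VC []
  [4] addr=0x35 blk=13 s=1: L1-HIT | VC []
  [5] addr=0x36 blk=13 s=1: L1-HIT | VC []
  [6] addr=0x37 blk=13 s=1: L1-HIT | VC []
  [7] addr=0x14 blk=5 s=1: MISS | VC [13]
  [8] addr=0x70 blk=28 s=0: L1-HIT | VC [13]
  [9] addr=0x12 blk=4 s=0: MISS | VC [13, 28]
  [10] addr=0x12 blk=4 s=0: L1-HIT | VC [13, 28]
  [11] addr=0x70 blk=28 s=0: VC-HIT | VC [13, 4]
  [12] addr=0x12 blk=4 s=0: VC-HIT | VC [13, 28]
  [13] addr=0x22 blk=8 s=0: MISS | VC [13, 28, 4]
  [14] addr=0x12 blk=4 s=0: VC-HIT | VC [13, 28, 8]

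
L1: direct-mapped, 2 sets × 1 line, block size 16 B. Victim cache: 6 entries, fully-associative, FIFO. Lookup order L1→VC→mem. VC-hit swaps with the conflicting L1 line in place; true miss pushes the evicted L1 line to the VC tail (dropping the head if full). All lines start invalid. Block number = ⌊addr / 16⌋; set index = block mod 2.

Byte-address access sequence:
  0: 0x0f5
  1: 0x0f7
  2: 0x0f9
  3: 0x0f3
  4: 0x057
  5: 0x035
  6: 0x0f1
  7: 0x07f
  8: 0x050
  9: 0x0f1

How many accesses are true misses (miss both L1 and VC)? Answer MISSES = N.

#0 0xf5→b15/s1 MISS; vc=[]
#1 0xf7→b15/s1 L1-HIT; vc=[]
#2 0xf9→b15/s1 L1-HIT; vc=[]
#3 0xf3→b15/s1 L1-HIT; vc=[]
#4 0x57→b5/s1 MISS; vc=[15]
#5 0x35→b3/s1 MISS; vc=[15,5]
#6 0xf1→b15/s1 VC-HIT; vc=[3,5]
#7 0x7f→b7/s1 MISS; vc=[3,5,15]
#8 0x50→b5/s1 VC-HIT; vc=[3,7,15]
#9 0xf1→b15/s1 VC-HIT; vc=[3,7,5]

MISSES = 4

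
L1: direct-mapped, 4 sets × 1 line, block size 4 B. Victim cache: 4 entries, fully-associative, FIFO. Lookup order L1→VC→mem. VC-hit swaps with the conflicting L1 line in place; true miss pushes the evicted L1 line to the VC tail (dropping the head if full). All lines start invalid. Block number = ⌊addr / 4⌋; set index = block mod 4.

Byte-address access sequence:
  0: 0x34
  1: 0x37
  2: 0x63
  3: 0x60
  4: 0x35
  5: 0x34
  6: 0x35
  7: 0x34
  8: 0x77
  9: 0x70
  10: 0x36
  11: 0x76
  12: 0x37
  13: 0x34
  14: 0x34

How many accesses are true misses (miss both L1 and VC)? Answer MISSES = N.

0: 0x34 (blk 13, set 1) → MISS  vc=[]
1: 0x37 (blk 13, set 1) → L1-HIT  vc=[]
2: 0x63 (blk 24, set 0) → MISS  vc=[]
3: 0x60 (blk 24, set 0) → L1-HIT  vc=[]
4: 0x35 (blk 13, set 1) → L1-HIT  vc=[]
5: 0x34 (blk 13, set 1) → L1-HIT  vc=[]
6: 0x35 (blk 13, set 1) → L1-HIT  vc=[]
7: 0x34 (blk 13, set 1) → L1-HIT  vc=[]
8: 0x77 (blk 29, set 1) → MISS  vc=[13]
9: 0x70 (blk 28, set 0) → MISS  vc=[13, 24]
10: 0x36 (blk 13, set 1) → VC-HIT  vc=[29, 24]
11: 0x76 (blk 29, set 1) → VC-HIT  vc=[13, 24]
12: 0x37 (blk 13, set 1) → VC-HIT  vc=[29, 24]
13: 0x34 (blk 13, set 1) → L1-HIT  vc=[29, 24]
14: 0x34 (blk 13, set 1) → L1-HIT  vc=[29, 24]

MISSES = 4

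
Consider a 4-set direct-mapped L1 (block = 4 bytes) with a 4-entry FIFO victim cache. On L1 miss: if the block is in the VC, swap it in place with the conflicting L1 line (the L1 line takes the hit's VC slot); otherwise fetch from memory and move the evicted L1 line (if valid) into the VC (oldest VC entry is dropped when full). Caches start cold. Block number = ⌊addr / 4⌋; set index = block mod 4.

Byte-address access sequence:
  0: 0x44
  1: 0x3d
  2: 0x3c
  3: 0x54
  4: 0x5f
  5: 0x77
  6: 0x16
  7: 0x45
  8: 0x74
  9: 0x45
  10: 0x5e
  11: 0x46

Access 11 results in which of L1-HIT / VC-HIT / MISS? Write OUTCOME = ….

OUTCOME = L1-HIT

#0 0x44→b17/s1 MISS; vc=[]
#1 0x3d→b15/s3 MISS; vc=[]
#2 0x3c→b15/s3 L1-HIT; vc=[]
#3 0x54→b21/s1 MISS; vc=[17]
#4 0x5f→b23/s3 MISS; vc=[17,15]
#5 0x77→b29/s1 MISS; vc=[17,15,21]
#6 0x16→b5/s1 MISS; vc=[17,15,21,29]
#7 0x45→b17/s1 VC-HIT; vc=[5,15,21,29]
#8 0x74→b29/s1 VC-HIT; vc=[5,15,21,17]
#9 0x45→b17/s1 VC-HIT; vc=[5,15,21,29]
#10 0x5e→b23/s3 L1-HIT; vc=[5,15,21,29]
#11 0x46→b17/s1 L1-HIT; vc=[5,15,21,29]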